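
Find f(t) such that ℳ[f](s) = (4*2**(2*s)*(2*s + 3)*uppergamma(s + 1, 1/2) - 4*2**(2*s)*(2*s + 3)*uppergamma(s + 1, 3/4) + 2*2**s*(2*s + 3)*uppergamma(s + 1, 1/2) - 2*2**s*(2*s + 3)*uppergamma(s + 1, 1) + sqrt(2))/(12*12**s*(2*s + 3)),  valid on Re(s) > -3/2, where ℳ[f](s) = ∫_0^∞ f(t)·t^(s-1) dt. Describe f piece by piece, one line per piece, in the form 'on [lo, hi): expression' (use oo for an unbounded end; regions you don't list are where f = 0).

peel off the shared t-power: sqrt(6)*sqrt(t) on [0, 1/12); exp(-6*t) on [1/12, 1/6); exp(-3*t) on [1/6, 1/4)
back out the common scale on t: sqrt(3)*sqrt(t) on [0, 1/6); exp(-3*t) on [1/6, 1/3); exp(-3*t/2) on [1/3, 1/2)
the common scale on t comes off first: sqrt(t) on [0, 1/2); exp(-t) on [1/2, 1); exp(-t/2) on [1, 3/2)
linearity at 1/12, 1/6 turns ℳ[f](s) into 3 summed integrals
over [0, 1/12), the kernel integral of sqrt(6)*t**(3/2) enters the sum
∫ t*exp(-6*t)·t^(s-1) over [1/12, 1/6)
∫ t*exp(-3*t)·t^(s-1) over [1/6, 1/4)

on [0, 1/12): sqrt(6)*t**(3/2)
on [1/12, 1/6): t*exp(-6*t)
on [1/6, 1/4): t*exp(-3*t)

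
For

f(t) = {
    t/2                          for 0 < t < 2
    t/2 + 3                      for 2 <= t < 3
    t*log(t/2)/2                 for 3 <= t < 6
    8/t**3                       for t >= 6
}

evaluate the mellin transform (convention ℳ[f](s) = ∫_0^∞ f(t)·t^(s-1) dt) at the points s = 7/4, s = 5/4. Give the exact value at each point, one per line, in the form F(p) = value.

the common scale on t comes off first: t on [0, 1); t + 3 on [1, 3/2); t*log(t) on [3/2, 3); …
integrate the 4 segments split at 2, 3, 6, then add the results
on [0, 2) integrate f = t/2 against the kernel
between 2 and 3 the integrand is (t/2 + 3)·t^(s-1)
∫ t*log(t/2)/2·t^(s-1) over [3, 6)
piece [6, ∞): integrate 8/t**3 against the kernel

F(7/4) = -11992*6**(3/4)/5445 - 24*2**(3/4)/7 - 18*3**(3/4)*log(3)/11 + 18*3**(3/4)*log(2)/11 + 6246*3**(3/4)/847 + 72*6**(3/4)*log(3)/11
F(5/4) = -24*2**(1/4)/5 - 24*6**(1/4)/7 + log(2**(2*3**(1/4))*3**(-2*3**(1/4) + 8*6**(1/4))) + 454*3**(1/4)/45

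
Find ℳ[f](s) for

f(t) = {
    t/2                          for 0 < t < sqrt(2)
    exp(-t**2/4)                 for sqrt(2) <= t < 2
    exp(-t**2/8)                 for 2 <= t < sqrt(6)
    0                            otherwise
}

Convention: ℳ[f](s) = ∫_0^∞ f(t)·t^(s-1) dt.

2**(s/2 - 1)*(2**(s/2)*(s + 1)*uppergamma(s/2, 1/2) - 2**(s/2)*(s + 1)*uppergamma(s/2, 1) + 2**s*(s + 1)*uppergamma(s/2, 1/2) - 2**s*(s + 1)*uppergamma(s/2, 3/4) + sqrt(2))/(s + 1)
  Re(s) > -1

invert the common scale on t to get t on [0, sqrt(2)/2); exp(-t**2) on [sqrt(2)/2, 1); exp(-t**2/2) on [1, sqrt(6)/2)
strip the power substitution: sqrt(t) on [0, 1/2); exp(-t) on [1/2, 1); exp(-t/2) on [1, 3/2)
integrate the 3 segments split at sqrt(2), 2, then add the results
on [0, sqrt(2)): add ∫ t/2·t^(s-1) dt
on [sqrt(2), 2): add ∫ exp(-t**2/4)·t^(s-1) dt
∫ exp(-t**2/8)·t^(s-1) over [2, sqrt(6))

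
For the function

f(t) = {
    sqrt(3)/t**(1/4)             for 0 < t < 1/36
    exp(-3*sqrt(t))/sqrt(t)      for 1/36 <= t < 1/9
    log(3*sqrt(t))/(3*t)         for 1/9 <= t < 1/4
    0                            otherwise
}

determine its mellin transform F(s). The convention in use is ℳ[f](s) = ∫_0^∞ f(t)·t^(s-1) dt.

strip the power substitution: sqrt(3)/sqrt(t) on [0, 1/6); exp(-3*t)/t on [1/6, 1/3); log(3*t)/(3*t**2) on [1/3, 1/2)
invert the shared t-power to get sqrt(3)*sqrt(t) on [0, 1/6); exp(-3*t) on [1/6, 1/3); log(3*t)/(3*t) on [1/3, 1/2)
reversing the common scale on t: sqrt(t) on [0, 1/2); exp(-t) on [1/2, 1); log(t)/t on [1, 3/2)
f breaks at 1/36, 1/9 into 3 integrals to sum
∫ sqrt(3)/t**(1/4)·t^(s-1) over [0, 1/36)
the [1/36, 1/9) slice contributes ∫ exp(-3*sqrt(t))/sqrt(t)·t^(s-1) dt
between 1/9 and 1/4 the integrand is log(3*sqrt(t))/(3*t)·t^(s-1)

2*(3*4**s*(4*s - 1)*(-4*s + (2*s - 1)**2 + 3)*uppergamma(2*s - 1, 1/2) - 3*4**s*(4*s - 1)*(-4*s + (2*s - 1)**2 + 3)*uppergamma(2*s - 1, 1) + 3*4**s*(4*s - 1) + 4*9**s*(1 - 4*s)/3 + 9**s*(2*s - 1)*(4*s - 1)*(-4*log(2) + 4*log(3))/3 + 9**s*(4*s - 1)*(-4*log(3) + 4*log(2))/3 + 6*sqrt(2)*(-4*s + (2*s - 1)**2 + 3))/(36**s*(4*s - 1)*(-4*s + (2*s - 1)**2 + 3))
  Re(s) > 1/4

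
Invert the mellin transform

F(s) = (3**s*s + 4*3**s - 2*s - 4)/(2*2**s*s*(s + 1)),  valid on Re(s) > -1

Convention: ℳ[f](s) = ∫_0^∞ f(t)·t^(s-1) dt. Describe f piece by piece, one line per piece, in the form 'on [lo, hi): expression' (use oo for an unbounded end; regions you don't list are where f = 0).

on [0, 1/2): t
on [1/2, 3/2): 2 - t

the 2 pieces separated at 1/2 each add one integral
segment 0 to 1/2 holds t; add its integral
∫ over [1/2, 3/2) of (2 - t)·t^(s-1) joins the sum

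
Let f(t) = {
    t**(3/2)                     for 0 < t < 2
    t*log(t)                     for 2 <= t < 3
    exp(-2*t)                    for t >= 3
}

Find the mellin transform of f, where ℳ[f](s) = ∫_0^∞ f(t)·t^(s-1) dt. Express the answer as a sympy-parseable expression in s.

decompose at 2, 3; ℳ[f](s) sums the 3 pieces' integrals
segment 0 to 2 holds t**(3/2); add its integral
segment 2 to 3 holds t*log(t); add its integral
piece [3, ∞): integrate exp(-2*t) against the kernel

(-12**s*s*(2*s + 3)*log(4) - 12**s*(2*s + 3)*log(4) + 12**s*(4*s + 6) + 12**s*sqrt(2)*(4*s**2 + 8*s + 4) + 3*18**s*s*(2*s + 3)*log(3) + 18**s*(-6*s - 9) + 3*18**s*(2*s + 3)*log(3) + 3**s*(2*s + 3)*(s**2 + 2*s + 1)*uppergamma(s, 6))/(6**s*(2*s + 3)*(s**2 + 2*s + 1))
  Re(s) > -3/2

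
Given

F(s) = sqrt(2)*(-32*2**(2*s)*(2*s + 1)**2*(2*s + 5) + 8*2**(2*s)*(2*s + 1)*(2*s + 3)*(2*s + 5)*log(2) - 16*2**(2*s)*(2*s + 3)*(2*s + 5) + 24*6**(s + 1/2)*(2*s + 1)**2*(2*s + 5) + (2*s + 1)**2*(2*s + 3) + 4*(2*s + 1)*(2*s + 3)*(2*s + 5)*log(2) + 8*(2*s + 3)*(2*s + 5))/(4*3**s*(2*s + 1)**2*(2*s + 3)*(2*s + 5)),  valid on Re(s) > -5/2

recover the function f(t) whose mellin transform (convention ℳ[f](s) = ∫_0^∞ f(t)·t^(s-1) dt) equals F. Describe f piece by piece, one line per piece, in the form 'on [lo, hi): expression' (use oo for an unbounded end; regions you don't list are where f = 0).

on [0, 1/3): 9*sqrt(6)*t**(5/2)/8
on [1/3, 4/3): sqrt(6)*sqrt(t)*log(3*t/2)/2
on [4/3, 2): 3*sqrt(6)*t**(3/2)/2

undo the common scale on t: t**(5/2) on [0, 1/2); sqrt(t)*log(t) on [1/2, 2); 2*t**(3/2) on [2, 3)
undo the shared t-power: t**2 on [0, 1/2); log(t) on [1/2, 2); 2*t on [2, 3)
linearity at 1/3, 4/3 turns ℳ[f](s) into 3 summed integrals
piece [0, 1/3): integrate 9*sqrt(6)*t**(5/2)/8 against the kernel
on [1/3, 4/3): add ∫ sqrt(6)*sqrt(t)*log(3*t/2)/2·t^(s-1) dt
[4/3, 2) adds the kernel integral of 3*sqrt(6)*t**(3/2)/2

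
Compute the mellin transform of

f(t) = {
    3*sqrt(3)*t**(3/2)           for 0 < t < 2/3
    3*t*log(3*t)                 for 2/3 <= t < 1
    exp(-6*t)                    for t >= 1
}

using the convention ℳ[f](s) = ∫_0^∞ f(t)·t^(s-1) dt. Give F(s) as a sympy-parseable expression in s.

(-12**s*s*(2*s + 3)*log(4) - 12**s*(2*s + 3)*log(4) + 12**s*(4*s + 6) + 12**s*sqrt(2)*(4*s**2 + 8*s + 4) + 3*18**s*s*(2*s + 3)*log(3) + 18**s*(-6*s - 9) + 3*18**s*(2*s + 3)*log(3) + 3**s*(2*s + 3)*(s**2 + 2*s + 1)*uppergamma(s, 6))/(18**s*(2*s + 3)*(s**2 + 2*s + 1))
  Re(s) > -3/2

invert the common scale on t to get 3*sqrt(6)*t**(3/2)/4 on [0, 4/3); 3*t*log(3*t/2)/2 on [4/3, 2); exp(-3*t) on [2, ∞)
back out the common scale on t: t**(3/2) on [0, 2); t*log(t) on [2, 3); exp(-2*t) on [3, ∞)
split f at 2/3, 1: ℳ[f](s) collects 3 kernel integrals
the [0, 2/3) slice contributes ∫ 3*sqrt(3)*t**(3/2)·t^(s-1) dt
between 2/3 and 1 the integrand is 3*t*log(3*t)·t^(s-1)
over [1, ∞), the kernel integral of exp(-6*t) enters the sum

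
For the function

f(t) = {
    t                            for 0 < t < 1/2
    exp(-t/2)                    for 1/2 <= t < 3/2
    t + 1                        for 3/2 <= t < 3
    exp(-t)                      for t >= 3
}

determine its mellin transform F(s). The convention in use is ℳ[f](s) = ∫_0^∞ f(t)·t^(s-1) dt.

(2*2**s*s*(s + 1)*uppergamma(s, 3) - 5*3**s*s - 2*3**s + 2*4**s*s*(s + 1)*uppergamma(s, 1/4) - 2*4**s*s*(s + 1)*uppergamma(s, 3/4) + 8*6**s*s + 2*6**s + s)/(2*2**s*s*(s + 1))
  Re(s) > -1

the 4 pieces separated at 1/2, 3/2, 3 each add one integral
over [0, 1/2), the kernel integral of t enters the sum
∫ over [1/2, 3/2) of exp(-t/2)·t^(s-1) joins the sum
over [3/2, 3), the kernel integral of (t + 1) enters the sum
over [3, ∞), the kernel integral of exp(-t) enters the sum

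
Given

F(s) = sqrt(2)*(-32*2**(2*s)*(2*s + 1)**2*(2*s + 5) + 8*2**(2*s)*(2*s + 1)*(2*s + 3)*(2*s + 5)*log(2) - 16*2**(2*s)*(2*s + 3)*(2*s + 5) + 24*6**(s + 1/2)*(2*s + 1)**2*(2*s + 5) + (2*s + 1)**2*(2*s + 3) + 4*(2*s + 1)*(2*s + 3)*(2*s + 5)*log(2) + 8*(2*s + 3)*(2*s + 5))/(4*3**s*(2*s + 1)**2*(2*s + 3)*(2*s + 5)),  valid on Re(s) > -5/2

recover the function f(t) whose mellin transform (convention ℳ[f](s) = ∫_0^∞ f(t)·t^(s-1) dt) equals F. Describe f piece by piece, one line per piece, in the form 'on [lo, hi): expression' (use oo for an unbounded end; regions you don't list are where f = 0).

on [0, 1/3): 9*sqrt(6)*t**(5/2)/8
on [1/3, 4/3): sqrt(6)*sqrt(t)*log(3*t/2)/2
on [4/3, 2): 3*sqrt(6)*t**(3/2)/2

reversing the common scale on t: t**(5/2) on [0, 1/2); sqrt(t)*log(t) on [1/2, 2); 2*t**(3/2) on [2, 3)
the shared t-power comes off first: t**2 on [0, 1/2); log(t) on [1/2, 2); 2*t on [2, 3)
along the cuts 1/3, 4/3, ℳ[f](s) splits into 3 integrals
on [0, 1/3) integrate f = 9*sqrt(6)*t**(5/2)/8 against the kernel
piece [1/3, 4/3): integrate sqrt(6)*sqrt(t)*log(3*t/2)/2 against the kernel
[4/3, 2) adds the kernel integral of 3*sqrt(6)*t**(3/2)/2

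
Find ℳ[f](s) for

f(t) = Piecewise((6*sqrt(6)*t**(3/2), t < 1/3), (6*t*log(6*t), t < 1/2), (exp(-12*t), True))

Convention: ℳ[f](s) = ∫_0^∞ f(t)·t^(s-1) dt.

reversing the common scale on t: 2*sqrt(2)*t**(3/2) on [0, 1); 2*t*log(2*t) on [1, 3/2); exp(-4*t) on [3/2, ∞)
back out the common scale on t: t**(3/2) on [0, 2); t*log(t) on [2, 3); exp(-2*t) on [3, ∞)
linearity at 1/3, 1/2 turns ℳ[f](s) into 3 summed integrals
for t in [0, 1/3): the term is ∫ 6*sqrt(6)*t**(3/2)·t^(s-1)
segment [1/3, 1/2) carries 6*t*log(6*t); integrate it
the [1/2, ∞) slice contributes ∫ exp(-12*t)·t^(s-1) dt

(-12**s*s*(2*s + 3)*log(4) - 12**s*(2*s + 3)*log(4) + 12**s*(4*s + 6) + 12**s*sqrt(2)*(4*s**2 + 8*s + 4) + 3*18**s*s*(2*s + 3)*log(3) + 18**s*(-6*s - 9) + 3*18**s*(2*s + 3)*log(3) + 3**s*(2*s + 3)*(s**2 + 2*s + 1)*uppergamma(s, 6))/(36**s*(2*s + 3)*(s**2 + 2*s + 1))
  Re(s) > -3/2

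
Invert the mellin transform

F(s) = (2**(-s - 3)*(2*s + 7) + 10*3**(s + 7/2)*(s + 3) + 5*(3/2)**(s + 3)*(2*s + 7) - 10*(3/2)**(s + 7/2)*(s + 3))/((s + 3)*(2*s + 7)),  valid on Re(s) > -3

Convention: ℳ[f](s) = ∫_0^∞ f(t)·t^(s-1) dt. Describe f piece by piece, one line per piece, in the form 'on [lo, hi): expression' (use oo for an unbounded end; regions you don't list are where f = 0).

on [0, 1/2): 6*t**3
on [1/2, 3/2): 5*t**3
on [3/2, 3): 5*t**(7/2)

split f at 1/2, 3/2: ℳ[f](s) collects 3 kernel integrals
[0, 1/2) adds the kernel integral of 6*t**3
the [1/2, 3/2) slice contributes ∫ 5*t**3·t^(s-1) dt
segment [3/2, 3) carries 5*t**(7/2); integrate it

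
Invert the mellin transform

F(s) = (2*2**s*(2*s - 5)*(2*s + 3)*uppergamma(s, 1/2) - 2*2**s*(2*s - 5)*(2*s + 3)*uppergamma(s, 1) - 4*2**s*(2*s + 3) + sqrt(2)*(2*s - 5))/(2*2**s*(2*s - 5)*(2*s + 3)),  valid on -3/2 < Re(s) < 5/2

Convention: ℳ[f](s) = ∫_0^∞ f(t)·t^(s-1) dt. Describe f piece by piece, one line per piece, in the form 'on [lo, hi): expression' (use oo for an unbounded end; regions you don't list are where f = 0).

treat the 3 regions marked off by 1/2, 1 separately and sum
segment [0, 1/2) carries t**(3/2); integrate it
∫ exp(-t)·t^(s-1) over [1/2, 1)
between 1 and ∞ the integrand is t**(-5/2)·t^(s-1)

on [0, 1/2): t**(3/2)
on [1/2, 1): exp(-t)
on [1, oo): t**(-5/2)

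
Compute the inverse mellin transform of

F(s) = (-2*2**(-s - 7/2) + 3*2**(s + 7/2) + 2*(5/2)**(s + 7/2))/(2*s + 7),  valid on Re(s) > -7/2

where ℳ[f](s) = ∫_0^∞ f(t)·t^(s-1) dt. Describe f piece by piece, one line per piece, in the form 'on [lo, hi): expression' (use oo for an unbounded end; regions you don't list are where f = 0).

breakpoints 1/2, 2: one integral from each of the 3 segments
∫ 3*t**(7/2)/2·t^(s-1) over [0, 1/2)
between 1/2 and 2 the integrand is 5*t**(7/2)/2·t^(s-1)
∫ over [2, 5/2) of t**(7/2)·t^(s-1) joins the sum

on [0, 1/2): 3*t**(7/2)/2
on [1/2, 2): 5*t**(7/2)/2
on [2, 5/2): t**(7/2)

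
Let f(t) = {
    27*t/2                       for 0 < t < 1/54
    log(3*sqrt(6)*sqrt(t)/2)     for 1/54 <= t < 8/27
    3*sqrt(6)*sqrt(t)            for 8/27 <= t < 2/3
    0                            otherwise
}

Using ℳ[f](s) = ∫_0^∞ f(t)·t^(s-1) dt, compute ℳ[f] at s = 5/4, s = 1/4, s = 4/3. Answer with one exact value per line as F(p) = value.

back out the common scale on t: 9*t on [0, 1/36); log(3*sqrt(t)) on [1/36, 4/9); 6*sqrt(t) on [4/9, 1)
strip the power substitution: 9*t**2 on [0, 1/6); log(3*t) on [1/6, 2/3); 6*t on [2/3, 1)
strip the common scale on t: t**2 on [0, 1/2); log(t) on [1/2, 2); 2*t on [2, 3)
f breaks at 1/54, 8/27 into 3 integrals to sum
over [0, 1/54), the kernel integral of 27*t/2 enters the sum
[1/54, 8/27) adds the kernel integral of log(3*sqrt(6)*sqrt(t)/2)
on [8/27, 2/3) integrate f = 3*sqrt(6)*sqrt(t) against the kernel

F(5/4) = 2**(3/4)*3**(1/4)*(-130649 + 41580*log(2) + 194400*sqrt(6))/510300
F(1/4) = 2**(3/4)*3**(1/4)*(-277 + 180*log(2) + 120*sqrt(6))/90
F(4/3) = -289/594 + 29*2**(2/3)/24192 + 2**(2/3)*log(2)/432 + 4*log(2)/27 + 8*18**(1/3)/11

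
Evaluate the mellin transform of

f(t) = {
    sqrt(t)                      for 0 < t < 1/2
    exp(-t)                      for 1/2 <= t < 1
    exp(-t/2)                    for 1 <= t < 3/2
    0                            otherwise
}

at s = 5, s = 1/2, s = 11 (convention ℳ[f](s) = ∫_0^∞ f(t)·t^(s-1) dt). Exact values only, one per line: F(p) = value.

F(5) = -12993*exp(-3/4)/8 - 65*exp(-1) + sqrt(2)/352 + 20889*exp(-1/2)/16
F(1/2) = -sqrt(2)*sqrt(pi)*erfc(sqrt(3)/2) - sqrt(pi)*erfc(1) + 1/2 + sqrt(pi)*erfc(sqrt(2)/2) + sqrt(2)*sqrt(pi)*erfc(sqrt(2)/2)
F(11) = -8055338729409*exp(-3/4)/512 - 9864101*exp(-1) + sqrt(2)/47104 + 12553134696189*exp(-1/2)/1024

summing 3 kernel integrals split by 1/2, 1 yields ℳ[f](s)
over [0, 1/2), the kernel integral of sqrt(t) enters the sum
on [1/2, 1): add ∫ exp(-t)·t^(s-1) dt
∫ over [1, 3/2) of exp(-t/2)·t^(s-1) joins the sum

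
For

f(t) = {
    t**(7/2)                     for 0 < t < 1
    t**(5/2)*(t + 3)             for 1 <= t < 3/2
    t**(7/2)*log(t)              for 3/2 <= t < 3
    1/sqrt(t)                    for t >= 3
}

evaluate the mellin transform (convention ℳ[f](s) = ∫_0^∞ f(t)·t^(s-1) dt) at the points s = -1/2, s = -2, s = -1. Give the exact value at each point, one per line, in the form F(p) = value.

undo the shared t-power: t**3 on [0, 1); t**2*(t + 3) on [1, 3/2); t**3*log(t) on [3/2, 3); …
undo the shared t-power: t on [0, 1); t + 3 on [1, 3/2); t*log(t) on [3/2, 3); …
linearity at 1, 3/2, 3 turns ℳ[f](s) into 4 summed integrals
over [0, 1), the kernel integral of t**(7/2) enters the sum
between 1 and 3/2 the integrand is t**(5/2)*(t + 3)·t^(s-1)
∫ t**(7/2)*log(t)·t^(s-1) over [3/2, 3)
on [3, ∞): add ∫ 1/sqrt(t)·t^(s-1) dt

F(-1/2) = 17/24 + 9*log(2)/8 + 63*log(3)/8
F(-2) = -6 - 178*sqrt(3)/135 + log(2**(sqrt(6)/2)*3**(-sqrt(6)/2 + 2*sqrt(3))) + 23*sqrt(6)/6
F(-1) = -922*sqrt(3)/675 - 2 + 213*sqrt(6)/100 + log(2**(9*sqrt(6)/20)*3**(-9*sqrt(6)/20 + 18*sqrt(3)/5))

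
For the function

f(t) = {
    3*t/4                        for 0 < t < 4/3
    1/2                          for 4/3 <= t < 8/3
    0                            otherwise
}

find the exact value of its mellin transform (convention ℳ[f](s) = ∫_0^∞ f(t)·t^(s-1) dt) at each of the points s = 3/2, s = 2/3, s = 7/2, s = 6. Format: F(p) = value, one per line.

F(3/2) = 8*sqrt(3)/135 + 16*sqrt(6)/27
F(2/3) = -6**(1/3)/10 + 3**(1/3)
F(7/2) = 640*sqrt(3)/5103 + 1024*sqrt(6)/567
F(6) = 154624/5103

peel off the common scale on t: t/2 on [0, 2); 1/2 on [2, 4)
invert the common scale on t to get t on [0, 1); 1/2 on [1, 2)
cuts at 4/3: linearity sums the 2 kernel integrals
on [0, 4/3) integrate f = 3*t/4 against the kernel
piece [4/3, 8/3): integrate 1/2 against the kernel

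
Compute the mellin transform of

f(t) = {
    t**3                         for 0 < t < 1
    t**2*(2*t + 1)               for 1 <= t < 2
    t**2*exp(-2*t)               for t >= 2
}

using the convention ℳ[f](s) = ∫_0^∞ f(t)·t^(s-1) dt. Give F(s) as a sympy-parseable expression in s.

(80*2**(2*s)*(s + 2) + 16*2**(2*s) - 8*2**s*(s + 2) - 4*2**s + (s + 2)*(s + 3)*uppergamma(s + 2, 4))/(4*2**s*(s + 2)*(s + 3))
  Re(s) > -3

undo the shared t-power: t**2 on [0, 1); t*(2*t + 1) on [1, 2); t*exp(-2*t) on [2, ∞)
peel off the shared t-power: t on [0, 1); 2*t + 1 on [1, 2); exp(-2*t) on [2, ∞)
along the cuts 1, 2, ℳ[f](s) splits into 3 integrals
over [0, 1), the kernel integral of t**3 enters the sum
piece [1, 2): integrate t**2*(2*t + 1) against the kernel
over [2, ∞), the kernel integral of t**2*exp(-2*t) enters the sum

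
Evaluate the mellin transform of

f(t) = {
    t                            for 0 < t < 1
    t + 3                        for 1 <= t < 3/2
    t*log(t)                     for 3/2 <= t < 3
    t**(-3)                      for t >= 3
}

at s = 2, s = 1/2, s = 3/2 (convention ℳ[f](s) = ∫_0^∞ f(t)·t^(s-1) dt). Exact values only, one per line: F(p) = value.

F(2) = 17/24 + 9*log(2)/8 + 63*log(3)/8
F(1/2) = -6 - 178*sqrt(3)/135 + log(2**(sqrt(6)/2)*3**(-sqrt(6)/2 + 2*sqrt(3))) + 23*sqrt(6)/6
F(3/2) = -922*sqrt(3)/675 - 2 + 213*sqrt(6)/100 + log(2**(9*sqrt(6)/20)*3**(-9*sqrt(6)/20 + 18*sqrt(3)/5))

f breaks at 1, 3/2, 3 into 4 integrals to sum
segment [0, 1) carries t; integrate it
[1, 3/2) adds the kernel integral of (t + 3)
on [3/2, 3) integrate f = t*log(t) against the kernel
segment [3, ∞) carries t**(-3); integrate it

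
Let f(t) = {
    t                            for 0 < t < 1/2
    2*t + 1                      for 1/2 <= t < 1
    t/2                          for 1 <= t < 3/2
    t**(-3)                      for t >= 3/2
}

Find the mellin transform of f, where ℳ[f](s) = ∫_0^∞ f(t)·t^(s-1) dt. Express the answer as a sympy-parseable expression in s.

treat the 4 regions marked off by 1/2, 1, 3/2 separately and sum
[0, 1/2) adds the kernel integral of t
piece [1/2, 1): integrate (2*t + 1) against the kernel
piece [1, 3/2): integrate t/2 against the kernel
∫ over [3/2, ∞) of t**(-3)·t^(s-1) joins the sum

(270*2**s*s**2 - 702*2**s*s - 324*2**s + 49*3**s*s**2 - 275*3**s*s - 162*s**2 + 378*s + 324)/(108*2**s*s*(s**2 - 2*s - 3))
  -1 < Re(s) < 3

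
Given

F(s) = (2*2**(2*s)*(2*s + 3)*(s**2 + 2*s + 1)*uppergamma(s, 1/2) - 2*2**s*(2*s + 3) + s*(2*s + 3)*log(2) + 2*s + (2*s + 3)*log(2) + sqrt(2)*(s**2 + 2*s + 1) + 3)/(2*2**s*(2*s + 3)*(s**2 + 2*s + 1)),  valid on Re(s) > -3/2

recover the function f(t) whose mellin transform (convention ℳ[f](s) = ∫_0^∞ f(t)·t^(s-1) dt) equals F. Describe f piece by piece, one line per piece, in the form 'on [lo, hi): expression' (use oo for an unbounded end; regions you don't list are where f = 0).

cuts at 1/2, 1: linearity sums the 3 kernel integrals
piece [0, 1/2): integrate t**(3/2) against the kernel
for t in [1/2, 1): the term is ∫ t*log(t)·t^(s-1)
piece [1, ∞): integrate exp(-t/2) against the kernel

on [0, 1/2): t**(3/2)
on [1/2, 1): t*log(t)
on [1, oo): exp(-t/2)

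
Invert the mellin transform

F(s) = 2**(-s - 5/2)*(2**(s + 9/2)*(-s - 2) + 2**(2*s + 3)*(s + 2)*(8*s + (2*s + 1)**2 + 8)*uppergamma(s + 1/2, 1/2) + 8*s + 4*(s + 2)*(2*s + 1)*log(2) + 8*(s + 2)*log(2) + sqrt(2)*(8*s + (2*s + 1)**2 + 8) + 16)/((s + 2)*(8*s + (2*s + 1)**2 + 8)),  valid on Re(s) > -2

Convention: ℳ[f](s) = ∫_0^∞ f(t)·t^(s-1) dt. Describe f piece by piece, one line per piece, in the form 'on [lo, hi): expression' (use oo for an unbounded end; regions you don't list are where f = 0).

on [0, 1/2): t**2
on [1/2, 1): t**(3/2)*log(t)
on [1, oo): sqrt(t)*exp(-t/2)

the shared t-power comes off first: t**(3/2) on [0, 1/2); t*log(t) on [1/2, 1); exp(-t/2) on [1, ∞)
slice at 1/2, 1, transform all 3 pieces, and sum them
segment [0, 1/2) carries t**2; integrate it
over [1/2, 1), the kernel integral of t**(3/2)*log(t) enters the sum
the [1, ∞) slice contributes ∫ sqrt(t)*exp(-t/2)·t^(s-1) dt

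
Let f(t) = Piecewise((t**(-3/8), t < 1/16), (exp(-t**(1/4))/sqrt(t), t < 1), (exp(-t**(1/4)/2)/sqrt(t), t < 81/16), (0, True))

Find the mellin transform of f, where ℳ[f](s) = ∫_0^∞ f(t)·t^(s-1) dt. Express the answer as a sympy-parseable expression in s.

(2**(8*s)*(8*s - 3)*uppergamma(4*s - 2, 1/2) - 2**(8*s)*(8*s - 3)*uppergamma(4*s - 2, 3/4) + 2**(4*s + 2)*(8*s - 3)*uppergamma(4*s - 2, 1/2) - 2**(4*s + 2)*(8*s - 3)*uppergamma(4*s - 2, 1) + 16*sqrt(2))/(2**(4*s)*(8*s - 3))
  Re(s) > 3/8

invert the power substitution to get t**(-3/4) on [0, 1/4); exp(-sqrt(t))/t on [1/4, 1); exp(-sqrt(t)/2)/t on [1, 9/4)
undo the shared t-power: t**(1/4) on [0, 1/4); exp(-sqrt(t)) on [1/4, 1); exp(-sqrt(t)/2) on [1, 9/4)
back out the power substitution: sqrt(t) on [0, 1/2); exp(-t) on [1/2, 1); exp(-t/2) on [1, 3/2)
slice at 1/16, 1, transform all 3 pieces, and sum them
[0, 1/16) adds the kernel integral of t**(-3/8)
∫ exp(-t**(1/4))/sqrt(t)·t^(s-1) over [1/16, 1)
on [1, 81/16) integrate f = exp(-t**(1/4)/2)/sqrt(t) against the kernel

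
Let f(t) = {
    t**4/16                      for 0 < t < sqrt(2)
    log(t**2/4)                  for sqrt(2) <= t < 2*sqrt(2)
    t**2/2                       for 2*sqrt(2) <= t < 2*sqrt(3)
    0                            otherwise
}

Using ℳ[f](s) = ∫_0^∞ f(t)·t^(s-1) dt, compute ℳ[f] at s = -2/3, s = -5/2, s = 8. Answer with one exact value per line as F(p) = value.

F(-2/3) = -15/4 - 3*2**(2/3)*log(2)/4 - 3*log(2)/4 + 3*18**(1/3)/4 + 183*2**(2/3)/80
F(-5/2) = 2**(3/4)*(-100*6**(3/4) - log(2**(15*sqrt(2) + 120)) + 146 + 288*sqrt(2))/1200
F(8) = 514*log(2) + 320281/30

undo the common scale on t: t**4 on [0, sqrt(2)/2); log(t**2) on [sqrt(2)/2, sqrt(2)); 2*t**2 on [sqrt(2), sqrt(3))
strip the power substitution: t**2 on [0, 1/2); log(t) on [1/2, 2); 2*t on [2, 3)
treat the 3 regions marked off by sqrt(2), 2*sqrt(2) separately and sum
between 0 and sqrt(2) the integrand is t**4/16·t^(s-1)
the [sqrt(2), 2*sqrt(2)) slice contributes ∫ log(t**2/4)·t^(s-1) dt
on [2*sqrt(2), 2*sqrt(3)): add ∫ t**2/2·t^(s-1) dt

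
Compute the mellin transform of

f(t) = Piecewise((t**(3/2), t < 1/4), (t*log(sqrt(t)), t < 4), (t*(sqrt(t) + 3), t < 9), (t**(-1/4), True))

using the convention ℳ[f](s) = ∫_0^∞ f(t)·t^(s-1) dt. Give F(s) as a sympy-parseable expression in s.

reversing the shared t-power: t on [0, 1/4); sqrt(t)*log(sqrt(t)) on [1/4, 4); sqrt(t)*(sqrt(t) + 3) on [4, 9); …
peel off the power substitution: t**2 on [0, 1/2); t*log(t) on [1/2, 2); t*(t + 3) on [2, 3); …
remove the shared t-power first: t on [0, 1/2); log(t) on [1/2, 2); t + 3 on [2, 3); …
breakpoints 1/4, 4, 9: one integral from each of the 4 segments
∫ t**(3/2)·t^(s-1) over [0, 1/4)
on [1/4, 4) integrate f = t*log(sqrt(t)) against the kernel
over [4, 9), the kernel integral of t*(sqrt(t) + 3) enters the sum
over [9, ∞), the kernel integral of t**(-1/4) enters the sum

(960*2**(4*s)*(1 - 4*s)*(s + 1)**2 + 96*2**(4*s)*(s + 1)*(2*s + 3)*(4*s - 1)*log(2) - 288*2**(4*s)*(s + 1)*(4*s - 1) - 48*2**(4*s)*(2*s + 3)*(4*s - 1) - 32*sqrt(3)*6**(2*s)*(s + 1)**2*(2*s + 3) + 2592*6**(2*s)*(s + 1)**2*(4*s - 1) + 648*6**(2*s)*(s + 1)*(4*s - 1) + 6*(s + 1)**2*(4*s - 1) + 6*(s + 1)*(2*s + 3)*(4*s - 1)*log(2) + 3*(2*s + 3)*(4*s - 1))/(24*2**(2*s)*(s + 1)**2*(2*s + 3)*(4*s - 1))
  -3/2 < Re(s) < 1/4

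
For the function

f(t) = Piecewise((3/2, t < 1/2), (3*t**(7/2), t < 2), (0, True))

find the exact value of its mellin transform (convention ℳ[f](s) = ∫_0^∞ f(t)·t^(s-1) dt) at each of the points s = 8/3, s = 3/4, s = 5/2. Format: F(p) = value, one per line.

F(8/3) = -9*2**(5/6)/2368 + 9*2**(1/3)/128 + 1152*2**(1/6)/37
F(3/4) = 2**(1/4)*(1672 - 3*sqrt(2))/136
F(5/2) = 3*sqrt(2)/40 + 4095/128

cuts at 1/2: linearity sums the 2 kernel integrals
[0, 1/2) adds the kernel integral of 3/2
over [1/2, 2), the kernel integral of 3*t**(7/2) enters the sum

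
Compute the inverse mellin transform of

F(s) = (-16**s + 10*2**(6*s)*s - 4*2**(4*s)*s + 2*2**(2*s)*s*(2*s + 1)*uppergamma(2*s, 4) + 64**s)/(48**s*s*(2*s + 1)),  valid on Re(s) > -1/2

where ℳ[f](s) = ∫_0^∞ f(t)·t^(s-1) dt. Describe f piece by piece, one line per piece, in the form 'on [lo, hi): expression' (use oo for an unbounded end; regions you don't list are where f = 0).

the common scale on t comes off first: sqrt(t) on [0, 1); 2*sqrt(t) + 1 on [1, 4); exp(-2*sqrt(t)) on [4, ∞)
strip the power substitution: t on [0, 1); 2*t + 1 on [1, 2); exp(-2*t) on [2, ∞)
decompose at 1/3, 4/3; ℳ[f](s) sums the 3 pieces' integrals
[0, 1/3) adds the kernel integral of sqrt(3)*sqrt(t)
on [1/3, 4/3) integrate f = (2*sqrt(3)*sqrt(t) + 1) against the kernel
between 4/3 and ∞ the integrand is exp(-2*sqrt(3)*sqrt(t))·t^(s-1)

on [0, 1/3): sqrt(3)*sqrt(t)
on [1/3, 4/3): 2*sqrt(3)*sqrt(t) + 1
on [4/3, oo): exp(-2*sqrt(3)*sqrt(t))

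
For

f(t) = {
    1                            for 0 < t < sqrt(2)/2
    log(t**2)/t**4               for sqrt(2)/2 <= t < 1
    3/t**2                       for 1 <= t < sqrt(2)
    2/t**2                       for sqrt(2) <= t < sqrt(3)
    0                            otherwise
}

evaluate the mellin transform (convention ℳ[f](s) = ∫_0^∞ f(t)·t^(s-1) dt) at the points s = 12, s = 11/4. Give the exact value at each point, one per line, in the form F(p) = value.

F(12) = log(2)/128 + 79061/1536
F(11/4) = 2**(5/8)*(-2178*2**(3/8) - 660*log(2) + 550*2**(3/4) + 1131 + 1100*6**(3/8))/825

back out the power substitution: 1 on [0, 1/2); log(t)/t**2 on [1/2, 1); 3/t on [1, 2); …
back out the shared t-power: t on [0, 1/2); log(t)/t on [1/2, 1); 3 on [1, 2); …
the 4 pieces separated at sqrt(2)/2, 1, sqrt(2) each add one integral
∫ 1·t^(s-1) over [0, sqrt(2)/2)
over [sqrt(2)/2, 1), the kernel integral of log(t**2)/t**4 enters the sum
∫ over [1, sqrt(2)) of 3/t**2·t^(s-1) joins the sum
segment sqrt(2) to sqrt(3) holds 2/t**2; add its integral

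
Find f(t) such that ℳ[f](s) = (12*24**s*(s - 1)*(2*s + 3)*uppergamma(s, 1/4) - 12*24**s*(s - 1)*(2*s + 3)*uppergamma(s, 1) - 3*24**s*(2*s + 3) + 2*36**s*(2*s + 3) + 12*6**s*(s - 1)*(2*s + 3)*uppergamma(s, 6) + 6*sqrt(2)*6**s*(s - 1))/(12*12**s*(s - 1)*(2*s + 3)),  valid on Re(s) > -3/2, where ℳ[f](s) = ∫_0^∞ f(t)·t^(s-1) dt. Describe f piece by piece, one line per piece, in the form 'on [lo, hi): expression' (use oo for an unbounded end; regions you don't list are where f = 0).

linearity at 1/2, 2, 3 turns ℳ[f](s) into 4 summed integrals
piece [0, 1/2): integrate t**(3/2) against the kernel
the [1/2, 2) slice contributes ∫ exp(-t/2)·t^(s-1) dt
on [2, 3) integrate f = 1/(2*t) against the kernel
between 3 and ∞ the integrand is exp(-2*t)·t^(s-1)

on [0, 1/2): t**(3/2)
on [1/2, 2): exp(-t/2)
on [2, 3): 1/(2*t)
on [3, oo): exp(-2*t)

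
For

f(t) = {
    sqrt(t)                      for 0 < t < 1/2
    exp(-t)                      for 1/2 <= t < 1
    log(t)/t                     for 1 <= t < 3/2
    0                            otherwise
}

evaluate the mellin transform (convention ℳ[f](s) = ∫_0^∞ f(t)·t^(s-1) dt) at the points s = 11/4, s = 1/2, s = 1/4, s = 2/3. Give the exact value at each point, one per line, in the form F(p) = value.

integrate the 3 segments split at 1/2, 1, then add the results
segment [0, 1/2) carries sqrt(t); integrate it
on [1/2, 1) integrate f = exp(-t) against the kernel
∫ log(t)/t·t^(s-1) over [1, 3/2)

F(11/4) = -uppergamma(11/4, 1) - 12*2**(1/4)*3**(3/4)/49 + 2**(3/4)/52 + 16/49 + log(3**(3*2**(1/4)*3**(3/4)/7)/2**(3*2**(1/4)*3**(3/4)/7)) + uppergamma(11/4, 1/2)
F(1/2) = -4*sqrt(6)/3 + log(2**(2*sqrt(6)/3)/3**(2*sqrt(6)/3)) - sqrt(pi)*erfc(1) + sqrt(pi)*erfc(sqrt(2)/2) + 9/2
F(1/4) = -16*2**(3/4)*3**(1/4)/27 + log(2**(4*2**(3/4)*3**(1/4)/9)/3**(4*2**(3/4)*3**(1/4)/9)) - uppergamma(1/4, 1) + uppergamma(1/4, 1/2) + 2*2**(1/4)/3 + 16/9
F(2/3) = -3*2**(1/3)*3**(2/3) + log(2**(2**(1/3)*3**(2/3))/3**(2**(1/3)*3**(2/3))) - uppergamma(2/3, 1) + 3*2**(5/6)/14 + uppergamma(2/3, 1/2) + 9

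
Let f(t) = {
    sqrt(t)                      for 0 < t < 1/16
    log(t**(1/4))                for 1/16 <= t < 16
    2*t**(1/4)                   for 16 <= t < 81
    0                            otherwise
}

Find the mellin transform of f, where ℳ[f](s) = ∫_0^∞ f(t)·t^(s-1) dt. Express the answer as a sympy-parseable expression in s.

(-64*2**(8*s)*s**2*(2*s + 1) + 4*256**s*s*(2*s + 1)*(4*s + 1)*log(2) - 256**s*(2*s + 1)*(4*s + 1) + 96*6**(4*s)*s**2*(2*s + 1) + 2*s**2*(4*s + 1) + 4*s*(2*s + 1)*(4*s + 1)*log(2) + (2*s + 1)*(4*s + 1))/(4*2**(4*s)*s**2*(2*s + 1)*(4*s + 1))
  Re(s) > -1/2

reversing the power substitution: t on [0, 1/4); log(sqrt(t)) on [1/4, 4); 2*sqrt(t) on [4, 9)
remove the power substitution first: t**2 on [0, 1/2); log(t) on [1/2, 2); 2*t on [2, 3)
summing 3 kernel integrals split by 1/16, 16 yields ℳ[f](s)
piece [0, 1/16): integrate sqrt(t) against the kernel
on [1/16, 16): add ∫ log(t**(1/4))·t^(s-1) dt
[16, 81) adds the kernel integral of 2*t**(1/4)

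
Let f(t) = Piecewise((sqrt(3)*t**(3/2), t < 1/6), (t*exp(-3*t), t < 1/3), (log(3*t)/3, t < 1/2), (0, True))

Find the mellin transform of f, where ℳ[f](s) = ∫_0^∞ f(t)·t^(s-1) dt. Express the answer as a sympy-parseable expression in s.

(4*2**s*s**3*uppergamma(s + 1, 1/2) - 4*2**s*s**3*uppergamma(s + 1, 1) + 6*2**s*s**2*uppergamma(s + 1, 1/2) - 6*2**s*s**2*uppergamma(s + 1, 1) + 4*2**s*s + 6*2**s + 3**s*s**2*(-4*log(2) + 4*log(3)) - 4*3**s*s + 3**s*s*(-6*log(2) + 6*log(3)) - 6*3**s + sqrt(2)*s**2)/(6*6**s*s**2*(2*s + 3))
  Re(s) > -3/2

reversing the shared t-power: sqrt(3)*sqrt(t) on [0, 1/6); exp(-3*t) on [1/6, 1/3); log(3*t)/(3*t) on [1/3, 1/2)
back out the common scale on t: sqrt(t) on [0, 1/2); exp(-t) on [1/2, 1); log(t)/t on [1, 3/2)
along the cuts 1/6, 1/3, ℳ[f](s) splits into 3 integrals
for t in [0, 1/6): the term is ∫ sqrt(3)*t**(3/2)·t^(s-1)
between 1/6 and 1/3 the integrand is t*exp(-3*t)·t^(s-1)
∫ over [1/3, 1/2) of log(3*t)/3·t^(s-1) joins the sum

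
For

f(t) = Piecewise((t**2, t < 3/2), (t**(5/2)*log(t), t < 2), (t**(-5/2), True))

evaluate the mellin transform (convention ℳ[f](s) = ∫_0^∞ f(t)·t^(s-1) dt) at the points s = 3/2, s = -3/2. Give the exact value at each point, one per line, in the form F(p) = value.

F(3/2) = -81*log(3)/64 - 47/256 + 27*sqrt(6)/56 + 337*log(2)/64
F(-3/2) = -31/64 + log(8*sqrt(6)/9) + sqrt(6)

strip the shared t-power: t on [0, 3/2); t**(3/2)*log(t) on [3/2, 2); t**(-7/2) on [2, ∞)
remove the shared t-power first: sqrt(t) on [0, 3/2); t*log(t) on [3/2, 2); t**(-4) on [2, ∞)
cuts at 3/2, 2: linearity sums the 3 kernel integrals
on [0, 3/2) integrate f = t**2 against the kernel
segment 3/2 to 2 holds t**(5/2)*log(t); add its integral
∫ t**(-5/2)·t^(s-1) over [2, ∞)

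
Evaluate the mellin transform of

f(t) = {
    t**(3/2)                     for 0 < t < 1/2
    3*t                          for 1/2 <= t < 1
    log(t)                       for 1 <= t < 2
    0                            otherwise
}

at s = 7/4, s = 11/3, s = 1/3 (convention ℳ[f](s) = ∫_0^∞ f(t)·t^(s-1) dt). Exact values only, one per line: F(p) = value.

cuts at 1/2, 1: linearity sums the 3 kernel integrals
∫ over [0, 1/2) of t**(3/2)·t^(s-1) joins the sum
on [1/2, 1) integrate f = 3*t against the kernel
piece [1, 2): integrate log(t) against the kernel

F(7/4) = -1615*2**(3/4)/2548 - 3*2**(1/4)/22 + 8*2**(3/4)*log(2)/7 + 764/539
F(11/3) = -72*2**(2/3)/121 - 9*2**(1/3)/448 + 3*2**(5/6)/992 + 1215/1694 + 24*2**(2/3)*log(2)/11
F(1/3) = -9*2**(1/3) - 9*2**(2/3)/16 + 3*2**(1/6)/22 + 3*2**(1/3)*log(2) + 45/4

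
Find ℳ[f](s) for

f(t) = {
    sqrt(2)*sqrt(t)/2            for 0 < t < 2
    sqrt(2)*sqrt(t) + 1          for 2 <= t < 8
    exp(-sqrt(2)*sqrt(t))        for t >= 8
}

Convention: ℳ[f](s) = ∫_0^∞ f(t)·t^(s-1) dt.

(-16**s + 10*2**(6*s)*s - 4*2**(4*s)*s + 2*2**(2*s)*s*(2*s + 1)*uppergamma(2*s, 4) + 64**s)/(8**s*s*(2*s + 1))
  Re(s) > -1/2

the common scale on t comes off first: sqrt(t) on [0, 1); 2*sqrt(t) + 1 on [1, 4); exp(-2*sqrt(t)) on [4, ∞)
invert the power substitution to get t on [0, 1); 2*t + 1 on [1, 2); exp(-2*t) on [2, ∞)
breakpoints 2, 8: one integral from each of the 3 segments
segment 0 to 2 holds sqrt(2)*sqrt(t)/2; add its integral
over [2, 8), the kernel integral of (sqrt(2)*sqrt(t) + 1) enters the sum
∫ exp(-sqrt(2)*sqrt(t))·t^(s-1) over [8, ∞)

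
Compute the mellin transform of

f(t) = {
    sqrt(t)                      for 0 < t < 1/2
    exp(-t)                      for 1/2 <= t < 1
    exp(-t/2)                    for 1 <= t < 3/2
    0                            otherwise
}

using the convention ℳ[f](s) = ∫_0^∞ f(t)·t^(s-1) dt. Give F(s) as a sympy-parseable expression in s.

treat the 3 regions marked off by 1/2, 1 separately and sum
∫ sqrt(t)·t^(s-1) over [0, 1/2)
on [1/2, 1) integrate f = exp(-t) against the kernel
on [1, 3/2) integrate f = exp(-t/2) against the kernel

(2**s*(2*s + 1)*uppergamma(s, 1/2) - 2**s*(2*s + 1)*uppergamma(s, 1) + 4**s*(2*s + 1)*uppergamma(s, 1/2) - 4**s*(2*s + 1)*uppergamma(s, 3/4) + sqrt(2))/(2**s*(2*s + 1))
  Re(s) > -1/2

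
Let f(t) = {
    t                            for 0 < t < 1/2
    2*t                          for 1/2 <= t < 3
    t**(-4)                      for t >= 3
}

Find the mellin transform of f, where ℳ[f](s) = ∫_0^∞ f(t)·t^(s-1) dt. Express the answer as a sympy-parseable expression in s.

cuts at 1/2, 3: linearity sums the 3 kernel integrals
segment 0 to 1/2 holds t; add its integral
[1/2, 3) adds the kernel integral of 2*t
segment [3, ∞) carries t**(-4); integrate it

(970*6**s*s - 3890*6**s - 81*s + 324)/(162*2**s*(s**2 - 3*s - 4))
  -1 < Re(s) < 4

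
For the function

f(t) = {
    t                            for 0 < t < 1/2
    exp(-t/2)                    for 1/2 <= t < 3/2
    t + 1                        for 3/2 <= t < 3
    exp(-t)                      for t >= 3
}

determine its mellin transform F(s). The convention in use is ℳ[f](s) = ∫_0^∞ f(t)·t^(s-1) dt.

summing 4 kernel integrals split by 1/2, 3/2, 3 yields ℳ[f](s)
piece [0, 1/2): integrate t against the kernel
over [1/2, 3/2), the kernel integral of exp(-t/2) enters the sum
on [3/2, 3) integrate f = (t + 1) against the kernel
on [3, ∞) integrate f = exp(-t) against the kernel

(2*2**s*s*(s + 1)*uppergamma(s, 3) - 5*3**s*s - 2*3**s + 2*4**s*s*(s + 1)*uppergamma(s, 1/4) - 2*4**s*s*(s + 1)*uppergamma(s, 3/4) + 8*6**s*s + 2*6**s + s)/(2*2**s*s*(s + 1))
  Re(s) > -1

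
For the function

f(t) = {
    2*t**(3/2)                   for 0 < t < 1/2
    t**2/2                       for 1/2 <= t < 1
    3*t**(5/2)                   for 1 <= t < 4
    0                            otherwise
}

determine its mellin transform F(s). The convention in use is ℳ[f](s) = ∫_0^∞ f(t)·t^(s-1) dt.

(2**(7/2 - s)*(s + 2)*(2*s + 5) + 3*2**(2*s + 9)*(s + 2)*(2*s + 3) - 48*(s + 2)*(2*s + 3) + 4*(2*s + 3)*(2*s + 5) - (2*s + 3)*(2*s + 5)/2**s)/(8*(s + 2)*(2*s + 3)*(2*s + 5))
  Re(s) > -3/2

the 3 pieces separated at 1/2, 1 each add one integral
piece [0, 1/2): integrate 2*t**(3/2) against the kernel
[1/2, 1) adds the kernel integral of t**2/2
on [1, 4): add ∫ 3*t**(5/2)·t^(s-1) dt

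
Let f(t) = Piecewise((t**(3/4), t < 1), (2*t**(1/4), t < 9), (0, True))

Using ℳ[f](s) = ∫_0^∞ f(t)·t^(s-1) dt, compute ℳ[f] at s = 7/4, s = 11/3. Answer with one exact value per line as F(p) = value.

F(7/4) = 402/5
F(11/3) = -708/2491 + 52488*3**(5/6)/47

undo the power substitution: t**(3/2) on [0, 1); 2*sqrt(t) on [1, 3)
integrate the 2 segments split at 1, then add the results
[0, 1) adds the kernel integral of t**(3/4)
∫ over [1, 9) of 2*t**(1/4)·t^(s-1) joins the sum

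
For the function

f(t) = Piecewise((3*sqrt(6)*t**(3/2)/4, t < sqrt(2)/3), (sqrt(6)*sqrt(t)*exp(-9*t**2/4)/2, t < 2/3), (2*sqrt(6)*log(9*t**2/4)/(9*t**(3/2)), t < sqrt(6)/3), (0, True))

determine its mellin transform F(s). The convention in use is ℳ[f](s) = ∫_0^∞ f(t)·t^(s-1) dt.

2**(s/2 - 5/4)*3**(-s - 1)*(3*2**(s/2 + 1/4)*(2*s + 3)*(-16*s + (2*s + 1)**2 + 8)*uppergamma(s/2 + 1/4, 1/2) - 3*2**(s/2 + 1/4)*(2*s + 3)*(-16*s + (2*s + 1)**2 + 8)*uppergamma(s/2 + 1/4, 1) + 2**(s/2 + 17/4)*(6*s + 9) + 3**(s/2 + 1/4)*(-64*s - 96) + 3**(s/2 + 1/4)*(2*s + 1)*(2*s + 3)*(-8*log(2) + 8*log(3)) + 3**(s/2 + 1/4)*(2*s + 3)*(-32*log(3) + 32*log(2)) + sqrt(2)*(-96*s + 6*(2*s + 1)**2 + 48))/((2*s + 3)*(-16*s + (2*s + 1)**2 + 8))
  Re(s) > -3/2

peel off the common scale on t: t**(3/2) on [0, sqrt(2)/2); sqrt(t)*exp(-t**2) on [sqrt(2)/2, 1); log(t**2)/t**(3/2) on [1, sqrt(6)/2)
the shared t-power comes off first: t on [0, sqrt(2)/2); exp(-t**2) on [sqrt(2)/2, 1); log(t**2)/t**2 on [1, sqrt(6)/2)
reversing the power substitution: sqrt(t) on [0, 1/2); exp(-t) on [1/2, 1); log(t)/t on [1, 3/2)
linearity at sqrt(2)/3, 2/3 turns ℳ[f](s) into 3 summed integrals
between 0 and sqrt(2)/3 the integrand is 3*sqrt(6)*t**(3/2)/4·t^(s-1)
segment [sqrt(2)/3, 2/3) carries sqrt(6)*sqrt(t)*exp(-9*t**2/4)/2; integrate it
over [2/3, sqrt(6)/3), the kernel integral of 2*sqrt(6)*log(9*t**2/4)/(9*t**(3/2)) enters the sum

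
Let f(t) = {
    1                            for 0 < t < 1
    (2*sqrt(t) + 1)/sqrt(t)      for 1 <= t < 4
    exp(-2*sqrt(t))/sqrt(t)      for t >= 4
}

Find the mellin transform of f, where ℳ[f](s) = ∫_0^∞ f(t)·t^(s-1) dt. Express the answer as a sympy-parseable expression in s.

undo the shared t-power: t on [0, 1); sqrt(t)*(2*sqrt(t) + 1) on [1, 4); sqrt(t)*exp(-2*sqrt(t)) on [4, ∞)
undo the power substitution: t**2 on [0, 1); t*(2*t + 1) on [1, 2); t*exp(-2*t) on [2, ∞)
undo the shared t-power: t on [0, 1); 2*t + 1 on [1, 2); exp(-2*t) on [2, ∞)
cuts at 1, 4: linearity sums the 3 kernel integrals
between 0 and 1 the integrand is 1·t^(s-1)
[1, 4) adds the kernel integral of (2*sqrt(t) + 1)/sqrt(t)
segment 4 to ∞ holds exp(-2*sqrt(t))/sqrt(t); add its integral

2**(-4*s - 1)*(2**(2*s + 3)*s*(2*s - 1)*uppergamma(2*s - 1, 4) - 2**(4*s + 1) + 2**(4*s + 2)*(1 - 2*s) + 64**s*(10*s - 5) + 64**s)/(s*(2*s - 1))
  Re(s) > 0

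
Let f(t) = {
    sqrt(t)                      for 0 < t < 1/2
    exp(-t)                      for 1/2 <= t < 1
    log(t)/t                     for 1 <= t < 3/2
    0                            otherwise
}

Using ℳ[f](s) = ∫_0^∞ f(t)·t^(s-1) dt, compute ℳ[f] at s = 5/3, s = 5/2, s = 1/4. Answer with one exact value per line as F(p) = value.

F(5/3) = -9*2**(1/3)*3**(2/3)/8 - uppergamma(5/3, 1) + 3*2**(5/6)/52 + uppergamma(5/3, 1/2) + log(3**(3*2**(1/3)*3**(2/3)/4)/2**(3*2**(1/3)*3**(2/3)/4)) + 9/4
F(5/2) = -5*exp(-1)/2 - sqrt(6)/3 - 3*sqrt(pi)*erfc(1)/4 + 3*sqrt(pi)*erfc(sqrt(2)/2)/4 + 35/72 + exp(-3/2)*log(3**(36*sqrt(6)*exp(3/2))/2**(36*sqrt(6)*exp(3/2)))/72 + sqrt(2)*exp(-1/2)
F(1/4) = -16*2**(3/4)*3**(1/4)/27 + log(2**(4*2**(3/4)*3**(1/4)/9)/3**(4*2**(3/4)*3**(1/4)/9)) - uppergamma(1/4, 1) + uppergamma(1/4, 1/2) + 2*2**(1/4)/3 + 16/9

decompose at 1/2, 1; ℳ[f](s) sums the 3 pieces' integrals
for t in [0, 1/2): the term is ∫ sqrt(t)·t^(s-1)
between 1/2 and 1 the integrand is exp(-t)·t^(s-1)
segment 1 to 3/2 holds log(t)/t; add its integral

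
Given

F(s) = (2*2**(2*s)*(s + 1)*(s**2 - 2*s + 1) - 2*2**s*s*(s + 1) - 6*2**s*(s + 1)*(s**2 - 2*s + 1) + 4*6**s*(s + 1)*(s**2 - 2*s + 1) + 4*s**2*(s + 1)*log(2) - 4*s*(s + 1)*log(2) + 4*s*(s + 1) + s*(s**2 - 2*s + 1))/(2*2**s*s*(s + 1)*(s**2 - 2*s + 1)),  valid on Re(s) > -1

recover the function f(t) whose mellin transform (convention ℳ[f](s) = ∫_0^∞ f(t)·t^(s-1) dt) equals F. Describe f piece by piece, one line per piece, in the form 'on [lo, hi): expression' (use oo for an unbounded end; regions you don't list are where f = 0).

on [0, 1/2): t
on [1/2, 1): log(t)/t
on [1, 2): 3
on [2, 3): 2

split f at 1/2, 1, 2: ℳ[f](s) collects 4 kernel integrals
[0, 1/2) adds the kernel integral of t
the [1/2, 1) slice contributes ∫ log(t)/t·t^(s-1) dt
piece [1, 2): integrate 3 against the kernel
the [2, 3) slice contributes ∫ 2·t^(s-1) dt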